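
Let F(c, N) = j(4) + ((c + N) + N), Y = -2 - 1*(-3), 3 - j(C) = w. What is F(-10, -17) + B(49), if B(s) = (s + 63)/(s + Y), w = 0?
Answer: -969/25 ≈ -38.760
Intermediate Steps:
j(C) = 3 (j(C) = 3 - 1*0 = 3 + 0 = 3)
Y = 1 (Y = -2 + 3 = 1)
F(c, N) = 3 + c + 2*N (F(c, N) = 3 + ((c + N) + N) = 3 + ((N + c) + N) = 3 + (c + 2*N) = 3 + c + 2*N)
B(s) = (63 + s)/(1 + s) (B(s) = (s + 63)/(s + 1) = (63 + s)/(1 + s))
F(-10, -17) + B(49) = (3 - 10 + 2*(-17)) + (63 + 49)/(1 + 49) = (3 - 10 - 34) + 112/50 = -41 + (1/50)*112 = -41 + 56/25 = -969/25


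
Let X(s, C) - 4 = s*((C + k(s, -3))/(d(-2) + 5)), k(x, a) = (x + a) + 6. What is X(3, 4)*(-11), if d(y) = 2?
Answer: -638/7 ≈ -91.143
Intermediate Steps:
k(x, a) = 6 + a + x (k(x, a) = (a + x) + 6 = 6 + a + x)
X(s, C) = 4 + s*(3/7 + C/7 + s/7) (X(s, C) = 4 + s*((C + (6 - 3 + s))/(2 + 5)) = 4 + s*((C + (3 + s))/7) = 4 + s*((3 + C + s)*(1/7)) = 4 + s*(3/7 + C/7 + s/7))
X(3, 4)*(-11) = (4 + (1/7)*4*3 + (1/7)*3*(3 + 3))*(-11) = (4 + 12/7 + (1/7)*3*6)*(-11) = (4 + 12/7 + 18/7)*(-11) = (58/7)*(-11) = -638/7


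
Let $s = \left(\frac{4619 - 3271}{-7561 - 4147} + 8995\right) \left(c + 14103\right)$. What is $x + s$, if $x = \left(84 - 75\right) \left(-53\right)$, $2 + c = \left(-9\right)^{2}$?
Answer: $\frac{373382696917}{2927} \approx 1.2756 \cdot 10^{8}$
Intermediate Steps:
$c = 79$ ($c = -2 + \left(-9\right)^{2} = -2 + 81 = 79$)
$s = \frac{373384093096}{2927}$ ($s = \left(\frac{4619 - 3271}{-7561 - 4147} + 8995\right) \left(79 + 14103\right) = \left(\frac{1348}{-11708} + 8995\right) 14182 = \left(1348 \left(- \frac{1}{11708}\right) + 8995\right) 14182 = \left(- \frac{337}{2927} + 8995\right) 14182 = \frac{26328028}{2927} \cdot 14182 = \frac{373384093096}{2927} \approx 1.2757 \cdot 10^{8}$)
$x = -477$ ($x = 9 \left(-53\right) = -477$)
$x + s = -477 + \frac{373384093096}{2927} = \frac{373382696917}{2927}$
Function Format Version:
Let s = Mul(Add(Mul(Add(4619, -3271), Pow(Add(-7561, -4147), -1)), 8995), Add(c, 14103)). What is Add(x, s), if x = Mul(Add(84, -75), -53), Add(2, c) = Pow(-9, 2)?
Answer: Rational(373382696917, 2927) ≈ 1.2756e+8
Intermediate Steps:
c = 79 (c = Add(-2, Pow(-9, 2)) = Add(-2, 81) = 79)
s = Rational(373384093096, 2927) (s = Mul(Add(Mul(Add(4619, -3271), Pow(Add(-7561, -4147), -1)), 8995), Add(79, 14103)) = Mul(Add(Mul(1348, Pow(-11708, -1)), 8995), 14182) = Mul(Add(Mul(1348, Rational(-1, 11708)), 8995), 14182) = Mul(Add(Rational(-337, 2927), 8995), 14182) = Mul(Rational(26328028, 2927), 14182) = Rational(373384093096, 2927) ≈ 1.2757e+8)
x = -477 (x = Mul(9, -53) = -477)
Add(x, s) = Add(-477, Rational(373384093096, 2927)) = Rational(373382696917, 2927)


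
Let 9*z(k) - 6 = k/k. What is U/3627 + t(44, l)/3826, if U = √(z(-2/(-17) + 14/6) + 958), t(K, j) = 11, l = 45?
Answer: 11/3826 + √8629/10881 ≈ 0.011412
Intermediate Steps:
z(k) = 7/9 (z(k) = ⅔ + (k/k)/9 = ⅔ + (⅑)*1 = ⅔ + ⅑ = 7/9)
U = √8629/3 (U = √(7/9 + 958) = √(8629/9) = √8629/3 ≈ 30.964)
U/3627 + t(44, l)/3826 = (√8629/3)/3627 + 11/3826 = (√8629/3)*(1/3627) + 11*(1/3826) = √8629/10881 + 11/3826 = 11/3826 + √8629/10881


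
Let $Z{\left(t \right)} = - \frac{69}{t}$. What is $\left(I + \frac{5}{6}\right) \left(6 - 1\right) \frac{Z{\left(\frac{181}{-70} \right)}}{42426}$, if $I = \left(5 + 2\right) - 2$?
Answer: $\frac{140875}{7679106} \approx 0.018345$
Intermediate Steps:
$I = 5$ ($I = 7 - 2 = 5$)
$\left(I + \frac{5}{6}\right) \left(6 - 1\right) \frac{Z{\left(\frac{181}{-70} \right)}}{42426} = \left(5 + \frac{5}{6}\right) \left(6 - 1\right) \frac{\left(-69\right) \frac{1}{181 \frac{1}{-70}}}{42426} = \left(5 + 5 \cdot \frac{1}{6}\right) \left(6 - 1\right) - \frac{69}{181 \left(- \frac{1}{70}\right)} \frac{1}{42426} = \left(5 + \frac{5}{6}\right) 5 - \frac{69}{- \frac{181}{70}} \cdot \frac{1}{42426} = \frac{35}{6} \cdot 5 \left(-69\right) \left(- \frac{70}{181}\right) \frac{1}{42426} = \frac{175 \cdot \frac{4830}{181} \cdot \frac{1}{42426}}{6} = \frac{175}{6} \cdot \frac{805}{1279851} = \frac{140875}{7679106}$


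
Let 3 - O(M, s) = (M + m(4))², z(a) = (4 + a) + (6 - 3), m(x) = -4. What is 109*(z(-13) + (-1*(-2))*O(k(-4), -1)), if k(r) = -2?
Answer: -7848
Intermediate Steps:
z(a) = 7 + a (z(a) = (4 + a) + 3 = 7 + a)
O(M, s) = 3 - (-4 + M)² (O(M, s) = 3 - (M - 4)² = 3 - (-4 + M)²)
109*(z(-13) + (-1*(-2))*O(k(-4), -1)) = 109*((7 - 13) + (-1*(-2))*(3 - (-4 - 2)²)) = 109*(-6 + 2*(3 - 1*(-6)²)) = 109*(-6 + 2*(3 - 1*36)) = 109*(-6 + 2*(3 - 36)) = 109*(-6 + 2*(-33)) = 109*(-6 - 66) = 109*(-72) = -7848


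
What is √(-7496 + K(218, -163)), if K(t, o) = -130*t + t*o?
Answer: 3*I*√7930 ≈ 267.15*I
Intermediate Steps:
K(t, o) = -130*t + o*t
√(-7496 + K(218, -163)) = √(-7496 + 218*(-130 - 163)) = √(-7496 + 218*(-293)) = √(-7496 - 63874) = √(-71370) = 3*I*√7930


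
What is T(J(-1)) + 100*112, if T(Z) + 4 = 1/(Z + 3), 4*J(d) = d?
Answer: 123160/11 ≈ 11196.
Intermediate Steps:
J(d) = d/4
T(Z) = -4 + 1/(3 + Z) (T(Z) = -4 + 1/(Z + 3) = -4 + 1/(3 + Z))
T(J(-1)) + 100*112 = (-11 - (-1))/(3 + (¼)*(-1)) + 100*112 = (-11 - 4*(-¼))/(3 - ¼) + 11200 = (-11 + 1)/(11/4) + 11200 = (4/11)*(-10) + 11200 = -40/11 + 11200 = 123160/11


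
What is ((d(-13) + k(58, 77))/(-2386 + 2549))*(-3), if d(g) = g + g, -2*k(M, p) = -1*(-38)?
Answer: 135/163 ≈ 0.82822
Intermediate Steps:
k(M, p) = -19 (k(M, p) = -(-1)*(-38)/2 = -½*38 = -19)
d(g) = 2*g
((d(-13) + k(58, 77))/(-2386 + 2549))*(-3) = ((2*(-13) - 19)/(-2386 + 2549))*(-3) = ((-26 - 19)/163)*(-3) = -45*1/163*(-3) = -45/163*(-3) = 135/163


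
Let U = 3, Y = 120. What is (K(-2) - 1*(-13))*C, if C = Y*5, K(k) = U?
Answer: 9600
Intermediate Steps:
K(k) = 3
C = 600 (C = 120*5 = 600)
(K(-2) - 1*(-13))*C = (3 - 1*(-13))*600 = (3 + 13)*600 = 16*600 = 9600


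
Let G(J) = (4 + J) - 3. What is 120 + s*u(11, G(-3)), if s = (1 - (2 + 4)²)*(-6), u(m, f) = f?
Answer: -300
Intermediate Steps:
G(J) = 1 + J
s = 210 (s = (1 - 1*6²)*(-6) = (1 - 1*36)*(-6) = (1 - 36)*(-6) = -35*(-6) = 210)
120 + s*u(11, G(-3)) = 120 + 210*(1 - 3) = 120 + 210*(-2) = 120 - 420 = -300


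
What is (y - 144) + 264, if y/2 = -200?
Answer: -280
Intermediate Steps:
y = -400 (y = 2*(-200) = -400)
(y - 144) + 264 = (-400 - 144) + 264 = -544 + 264 = -280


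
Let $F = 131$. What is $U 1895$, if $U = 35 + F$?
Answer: $314570$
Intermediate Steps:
$U = 166$ ($U = 35 + 131 = 166$)
$U 1895 = 166 \cdot 1895 = 314570$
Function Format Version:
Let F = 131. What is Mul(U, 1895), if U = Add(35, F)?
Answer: 314570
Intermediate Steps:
U = 166 (U = Add(35, 131) = 166)
Mul(U, 1895) = Mul(166, 1895) = 314570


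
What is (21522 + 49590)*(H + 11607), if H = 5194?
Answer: 1194752712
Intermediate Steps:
(21522 + 49590)*(H + 11607) = (21522 + 49590)*(5194 + 11607) = 71112*16801 = 1194752712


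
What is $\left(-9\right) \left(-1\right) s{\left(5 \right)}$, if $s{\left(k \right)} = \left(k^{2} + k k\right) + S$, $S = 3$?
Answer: $477$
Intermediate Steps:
$s{\left(k \right)} = 3 + 2 k^{2}$ ($s{\left(k \right)} = \left(k^{2} + k k\right) + 3 = \left(k^{2} + k^{2}\right) + 3 = 2 k^{2} + 3 = 3 + 2 k^{2}$)
$\left(-9\right) \left(-1\right) s{\left(5 \right)} = \left(-9\right) \left(-1\right) \left(3 + 2 \cdot 5^{2}\right) = 9 \left(3 + 2 \cdot 25\right) = 9 \left(3 + 50\right) = 9 \cdot 53 = 477$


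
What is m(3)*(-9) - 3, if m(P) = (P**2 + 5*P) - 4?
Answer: -183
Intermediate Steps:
m(P) = -4 + P**2 + 5*P
m(3)*(-9) - 3 = (-4 + 3**2 + 5*3)*(-9) - 3 = (-4 + 9 + 15)*(-9) - 3 = 20*(-9) - 3 = -180 - 3 = -183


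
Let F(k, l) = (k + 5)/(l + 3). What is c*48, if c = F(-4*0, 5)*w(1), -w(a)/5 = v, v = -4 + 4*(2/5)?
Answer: 360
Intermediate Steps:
v = -12/5 (v = -4 + 4*(2*(⅕)) = -4 + 4*(⅖) = -4 + 8/5 = -12/5 ≈ -2.4000)
w(a) = 12 (w(a) = -5*(-12/5) = 12)
F(k, l) = (5 + k)/(3 + l)
c = 15/2 (c = ((5 - 4*0)/(3 + 5))*12 = ((5 + 0)/8)*12 = ((⅛)*5)*12 = (5/8)*12 = 15/2 ≈ 7.5000)
c*48 = (15/2)*48 = 360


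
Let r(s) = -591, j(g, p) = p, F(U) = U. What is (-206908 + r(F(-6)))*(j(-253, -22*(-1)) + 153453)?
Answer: -31845909025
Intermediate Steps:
(-206908 + r(F(-6)))*(j(-253, -22*(-1)) + 153453) = (-206908 - 591)*(-22*(-1) + 153453) = -207499*(22 + 153453) = -207499*153475 = -31845909025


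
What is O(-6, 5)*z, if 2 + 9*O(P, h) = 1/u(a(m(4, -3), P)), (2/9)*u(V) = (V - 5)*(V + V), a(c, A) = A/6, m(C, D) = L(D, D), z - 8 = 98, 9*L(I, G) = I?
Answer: -5671/243 ≈ -23.337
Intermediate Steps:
L(I, G) = I/9
z = 106 (z = 8 + 98 = 106)
m(C, D) = D/9
a(c, A) = A/6 (a(c, A) = A*(1/6) = A/6)
u(V) = 9*V*(-5 + V) (u(V) = 9*((V - 5)*(V + V))/2 = 9*((-5 + V)*(2*V))/2 = 9*(2*V*(-5 + V))/2 = 9*V*(-5 + V))
O(P, h) = -2/9 + 2/(27*P*(-5 + P/6)) (O(P, h) = -2/9 + 1/(9*((9*(P/6)*(-5 + P/6)))) = -2/9 + 1/(9*((3*P*(-5 + P/6)/2))) = -2/9 + (2/(3*P*(-5 + P/6)))/9 = -2/9 + 2/(27*P*(-5 + P/6)))
O(-6, 5)*z = ((2/9)*(2 - 1*(-6)*(-30 - 6))/(-6*(-30 - 6)))*106 = ((2/9)*(-1/6)*(2 - 1*(-6)*(-36))/(-36))*106 = ((2/9)*(-1/6)*(-1/36)*(2 - 216))*106 = ((2/9)*(-1/6)*(-1/36)*(-214))*106 = -107/486*106 = -5671/243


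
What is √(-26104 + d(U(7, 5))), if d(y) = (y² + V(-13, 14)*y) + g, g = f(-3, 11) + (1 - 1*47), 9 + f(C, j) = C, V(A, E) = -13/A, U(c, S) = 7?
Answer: I*√26106 ≈ 161.57*I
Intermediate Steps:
f(C, j) = -9 + C
g = -58 (g = (-9 - 3) + (1 - 1*47) = -12 + (1 - 47) = -12 - 46 = -58)
d(y) = -58 + y + y² (d(y) = (y² + (-13/(-13))*y) - 58 = (y² + (-13*(-1/13))*y) - 58 = (y² + 1*y) - 58 = (y² + y) - 58 = (y + y²) - 58 = -58 + y + y²)
√(-26104 + d(U(7, 5))) = √(-26104 + (-58 + 7 + 7²)) = √(-26104 + (-58 + 7 + 49)) = √(-26104 - 2) = √(-26106) = I*√26106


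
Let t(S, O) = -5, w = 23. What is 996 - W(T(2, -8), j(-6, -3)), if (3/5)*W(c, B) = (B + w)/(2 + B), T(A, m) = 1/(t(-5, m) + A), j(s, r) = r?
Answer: 3088/3 ≈ 1029.3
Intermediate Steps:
T(A, m) = 1/(-5 + A)
W(c, B) = 5*(23 + B)/(3*(2 + B)) (W(c, B) = 5*((B + 23)/(2 + B))/3 = 5*((23 + B)/(2 + B))/3 = 5*(23 + B)/(3*(2 + B)))
996 - W(T(2, -8), j(-6, -3)) = 996 - 5*(23 - 3)/(3*(2 - 3)) = 996 - 5*20/(3*(-1)) = 996 - 5*(-1)*20/3 = 996 - 1*(-100/3) = 996 + 100/3 = 3088/3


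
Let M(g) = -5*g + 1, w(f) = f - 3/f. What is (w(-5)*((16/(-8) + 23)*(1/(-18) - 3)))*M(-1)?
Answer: 1694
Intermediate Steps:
M(g) = 1 - 5*g
(w(-5)*((16/(-8) + 23)*(1/(-18) - 3)))*M(-1) = ((-5 - 3/(-5))*((16/(-8) + 23)*(1/(-18) - 3)))*(1 - 5*(-1)) = ((-5 - 3*(-1/5))*((16*(-1/8) + 23)*(-1/18 - 3)))*(1 + 5) = ((-5 + 3/5)*((-2 + 23)*(-55/18)))*6 = -462*(-55)/(5*18)*6 = -22/5*(-385/6)*6 = (847/3)*6 = 1694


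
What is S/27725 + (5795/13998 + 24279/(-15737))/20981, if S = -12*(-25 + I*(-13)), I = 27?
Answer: 20846810047414997/128140281165616350 ≈ 0.16269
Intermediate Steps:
S = 4512 (S = -12*(-25 + 27*(-13)) = -12*(-25 - 351) = -12*(-376) = 4512)
S/27725 + (5795/13998 + 24279/(-15737))/20981 = 4512/27725 + (5795/13998 + 24279/(-15737))/20981 = 4512*(1/27725) + (5795*(1/13998) + 24279*(-1/15737))*(1/20981) = 4512/27725 + (5795/13998 - 24279/15737)*(1/20981) = 4512/27725 - 248661527/220286526*1/20981 = 4512/27725 - 248661527/4621831602006 = 20846810047414997/128140281165616350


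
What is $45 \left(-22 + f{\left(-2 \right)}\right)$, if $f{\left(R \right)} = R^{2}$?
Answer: $-810$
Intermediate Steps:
$45 \left(-22 + f{\left(-2 \right)}\right) = 45 \left(-22 + \left(-2\right)^{2}\right) = 45 \left(-22 + 4\right) = 45 \left(-18\right) = -810$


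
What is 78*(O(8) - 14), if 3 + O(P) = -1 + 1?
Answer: -1326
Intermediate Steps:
O(P) = -3 (O(P) = -3 + (-1 + 1) = -3 + 0 = -3)
78*(O(8) - 14) = 78*(-3 - 14) = 78*(-17) = -1326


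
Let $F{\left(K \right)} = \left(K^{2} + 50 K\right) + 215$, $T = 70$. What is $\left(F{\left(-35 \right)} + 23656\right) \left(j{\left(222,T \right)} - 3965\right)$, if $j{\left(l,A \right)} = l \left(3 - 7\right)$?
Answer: $-113298138$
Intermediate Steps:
$F{\left(K \right)} = 215 + K^{2} + 50 K$
$j{\left(l,A \right)} = - 4 l$ ($j{\left(l,A \right)} = l \left(-4\right) = - 4 l$)
$\left(F{\left(-35 \right)} + 23656\right) \left(j{\left(222,T \right)} - 3965\right) = \left(\left(215 + \left(-35\right)^{2} + 50 \left(-35\right)\right) + 23656\right) \left(\left(-4\right) 222 - 3965\right) = \left(\left(215 + 1225 - 1750\right) + 23656\right) \left(-888 - 3965\right) = \left(-310 + 23656\right) \left(-4853\right) = 23346 \left(-4853\right) = -113298138$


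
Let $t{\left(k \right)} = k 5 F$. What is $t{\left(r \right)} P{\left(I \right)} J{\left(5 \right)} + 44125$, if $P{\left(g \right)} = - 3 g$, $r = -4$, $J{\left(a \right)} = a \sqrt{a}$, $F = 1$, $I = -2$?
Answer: $44125 - 600 \sqrt{5} \approx 42783.0$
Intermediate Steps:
$J{\left(a \right)} = a^{\frac{3}{2}}$
$t{\left(k \right)} = 5 k$ ($t{\left(k \right)} = k 5 \cdot 1 = 5 k 1 = 5 k$)
$t{\left(r \right)} P{\left(I \right)} J{\left(5 \right)} + 44125 = 5 \left(-4\right) \left(\left(-3\right) \left(-2\right)\right) 5^{\frac{3}{2}} + 44125 = \left(-20\right) 6 \cdot 5 \sqrt{5} + 44125 = - 120 \cdot 5 \sqrt{5} + 44125 = - 600 \sqrt{5} + 44125 = 44125 - 600 \sqrt{5}$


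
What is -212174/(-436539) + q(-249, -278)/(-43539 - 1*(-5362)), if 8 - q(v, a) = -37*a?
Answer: 12586914640/16665749403 ≈ 0.75526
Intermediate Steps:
q(v, a) = 8 + 37*a (q(v, a) = 8 - (-37)*a = 8 + 37*a)
-212174/(-436539) + q(-249, -278)/(-43539 - 1*(-5362)) = -212174/(-436539) + (8 + 37*(-278))/(-43539 - 1*(-5362)) = -212174*(-1/436539) + (8 - 10286)/(-43539 + 5362) = 212174/436539 - 10278/(-38177) = 212174/436539 - 10278*(-1/38177) = 212174/436539 + 10278/38177 = 12586914640/16665749403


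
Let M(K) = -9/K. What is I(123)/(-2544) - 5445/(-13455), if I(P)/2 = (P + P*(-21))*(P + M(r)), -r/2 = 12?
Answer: 60600773/253552 ≈ 239.01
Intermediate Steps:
r = -24 (r = -2*12 = -24)
I(P) = -40*P*(3/8 + P) (I(P) = 2*((P + P*(-21))*(P - 9/(-24))) = 2*((P - 21*P)*(P - 9*(-1/24))) = 2*((-20*P)*(P + 3/8)) = 2*((-20*P)*(3/8 + P)) = 2*(-20*P*(3/8 + P)) = -40*P*(3/8 + P))
I(123)/(-2544) - 5445/(-13455) = -5*123*(3 + 8*123)/(-2544) - 5445/(-13455) = -5*123*(3 + 984)*(-1/2544) - 5445*(-1/13455) = -5*123*987*(-1/2544) + 121/299 = -607005*(-1/2544) + 121/299 = 202335/848 + 121/299 = 60600773/253552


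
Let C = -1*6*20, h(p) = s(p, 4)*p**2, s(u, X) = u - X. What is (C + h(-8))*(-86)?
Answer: 76368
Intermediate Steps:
h(p) = p**2*(-4 + p) (h(p) = (p - 1*4)*p**2 = (p - 4)*p**2 = (-4 + p)*p**2 = p**2*(-4 + p))
C = -120 (C = -6*20 = -120)
(C + h(-8))*(-86) = (-120 + (-8)**2*(-4 - 8))*(-86) = (-120 + 64*(-12))*(-86) = (-120 - 768)*(-86) = -888*(-86) = 76368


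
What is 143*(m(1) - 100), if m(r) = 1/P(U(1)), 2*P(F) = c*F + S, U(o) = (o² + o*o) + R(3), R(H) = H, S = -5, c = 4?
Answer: -214214/15 ≈ -14281.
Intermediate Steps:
U(o) = 3 + 2*o² (U(o) = (o² + o*o) + 3 = (o² + o²) + 3 = 2*o² + 3 = 3 + 2*o²)
P(F) = -5/2 + 2*F (P(F) = (4*F - 5)/2 = (-5 + 4*F)/2 = -5/2 + 2*F)
m(r) = 2/15 (m(r) = 1/(-5/2 + 2*(3 + 2*1²)) = 1/(-5/2 + 2*(3 + 2*1)) = 1/(-5/2 + 2*(3 + 2)) = 1/(-5/2 + 2*5) = 1/(-5/2 + 10) = 1/(15/2) = 2/15)
143*(m(1) - 100) = 143*(2/15 - 100) = 143*(-1498/15) = -214214/15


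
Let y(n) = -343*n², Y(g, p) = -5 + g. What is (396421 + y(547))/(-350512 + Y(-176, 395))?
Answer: 102232266/350693 ≈ 291.52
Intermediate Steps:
(396421 + y(547))/(-350512 + Y(-176, 395)) = (396421 - 343*547²)/(-350512 + (-5 - 176)) = (396421 - 343*299209)/(-350512 - 181) = (396421 - 102628687)/(-350693) = -102232266*(-1/350693) = 102232266/350693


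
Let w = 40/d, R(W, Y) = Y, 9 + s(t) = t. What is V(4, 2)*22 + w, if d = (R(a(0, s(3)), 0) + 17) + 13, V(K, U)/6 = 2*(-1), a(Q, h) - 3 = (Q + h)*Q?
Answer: -788/3 ≈ -262.67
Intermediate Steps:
s(t) = -9 + t
a(Q, h) = 3 + Q*(Q + h) (a(Q, h) = 3 + (Q + h)*Q = 3 + Q*(Q + h))
V(K, U) = -12 (V(K, U) = 6*(2*(-1)) = 6*(-2) = -12)
d = 30 (d = (0 + 17) + 13 = 17 + 13 = 30)
w = 4/3 (w = 40/30 = 40*(1/30) = 4/3 ≈ 1.3333)
V(4, 2)*22 + w = -12*22 + 4/3 = -264 + 4/3 = -788/3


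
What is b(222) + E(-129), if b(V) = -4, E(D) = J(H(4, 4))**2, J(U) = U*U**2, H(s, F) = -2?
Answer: 60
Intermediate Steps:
J(U) = U**3
E(D) = 64 (E(D) = ((-2)**3)**2 = (-8)**2 = 64)
b(222) + E(-129) = -4 + 64 = 60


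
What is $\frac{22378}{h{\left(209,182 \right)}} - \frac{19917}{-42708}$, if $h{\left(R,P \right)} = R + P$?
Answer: $\frac{321169057}{5566276} \approx 57.699$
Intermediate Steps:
$h{\left(R,P \right)} = P + R$
$\frac{22378}{h{\left(209,182 \right)}} - \frac{19917}{-42708} = \frac{22378}{182 + 209} - \frac{19917}{-42708} = \frac{22378}{391} - - \frac{6639}{14236} = 22378 \cdot \frac{1}{391} + \frac{6639}{14236} = \frac{22378}{391} + \frac{6639}{14236} = \frac{321169057}{5566276}$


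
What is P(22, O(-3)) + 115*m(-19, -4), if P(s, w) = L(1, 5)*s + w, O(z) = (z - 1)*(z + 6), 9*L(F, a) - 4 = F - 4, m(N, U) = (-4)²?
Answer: 16474/9 ≈ 1830.4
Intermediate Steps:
m(N, U) = 16
L(F, a) = F/9 (L(F, a) = 4/9 + (F - 4)/9 = 4/9 + (-4 + F)/9 = 4/9 + (-4/9 + F/9) = F/9)
O(z) = (-1 + z)*(6 + z)
P(s, w) = w + s/9 (P(s, w) = ((⅑)*1)*s + w = s/9 + w = w + s/9)
P(22, O(-3)) + 115*m(-19, -4) = ((-6 + (-3)² + 5*(-3)) + (⅑)*22) + 115*16 = ((-6 + 9 - 15) + 22/9) + 1840 = (-12 + 22/9) + 1840 = -86/9 + 1840 = 16474/9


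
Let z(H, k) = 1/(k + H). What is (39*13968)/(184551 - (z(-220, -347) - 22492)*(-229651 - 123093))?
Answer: -44124912/642632463649 ≈ -6.8663e-5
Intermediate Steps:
z(H, k) = 1/(H + k)
(39*13968)/(184551 - (z(-220, -347) - 22492)*(-229651 - 123093)) = (39*13968)/(184551 - (1/(-220 - 347) - 22492)*(-229651 - 123093)) = 544752/(184551 - (1/(-567) - 22492)*(-352744)) = 544752/(184551 - (-1/567 - 22492)*(-352744)) = 544752/(184551 - (-12752965)*(-352744)/567) = 544752/(184551 - 1*642647412280/81) = 544752/(184551 - 642647412280/81) = 544752/(-642632463649/81) = 544752*(-81/642632463649) = -44124912/642632463649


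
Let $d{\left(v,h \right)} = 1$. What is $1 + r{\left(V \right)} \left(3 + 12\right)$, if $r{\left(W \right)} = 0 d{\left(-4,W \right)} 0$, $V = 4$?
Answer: $1$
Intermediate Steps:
$r{\left(W \right)} = 0$ ($r{\left(W \right)} = 0 \cdot 1 \cdot 0 = 0 \cdot 0 = 0$)
$1 + r{\left(V \right)} \left(3 + 12\right) = 1 + 0 \left(3 + 12\right) = 1 + 0 \cdot 15 = 1 + 0 = 1$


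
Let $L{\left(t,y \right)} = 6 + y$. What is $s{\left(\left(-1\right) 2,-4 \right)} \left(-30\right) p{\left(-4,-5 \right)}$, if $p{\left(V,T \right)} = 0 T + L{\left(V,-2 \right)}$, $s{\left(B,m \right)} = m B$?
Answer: $-960$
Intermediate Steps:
$s{\left(B,m \right)} = B m$
$p{\left(V,T \right)} = 4$ ($p{\left(V,T \right)} = 0 T + \left(6 - 2\right) = 0 + 4 = 4$)
$s{\left(\left(-1\right) 2,-4 \right)} \left(-30\right) p{\left(-4,-5 \right)} = \left(-1\right) 2 \left(-4\right) \left(-30\right) 4 = \left(-2\right) \left(-4\right) \left(-30\right) 4 = 8 \left(-30\right) 4 = \left(-240\right) 4 = -960$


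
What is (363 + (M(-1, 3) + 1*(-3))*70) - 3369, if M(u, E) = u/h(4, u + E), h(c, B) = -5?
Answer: -3202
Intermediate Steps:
M(u, E) = -u/5 (M(u, E) = u/(-5) = u*(-⅕) = -u/5)
(363 + (M(-1, 3) + 1*(-3))*70) - 3369 = (363 + (-⅕*(-1) + 1*(-3))*70) - 3369 = (363 + (⅕ - 3)*70) - 3369 = (363 - 14/5*70) - 3369 = (363 - 196) - 3369 = 167 - 3369 = -3202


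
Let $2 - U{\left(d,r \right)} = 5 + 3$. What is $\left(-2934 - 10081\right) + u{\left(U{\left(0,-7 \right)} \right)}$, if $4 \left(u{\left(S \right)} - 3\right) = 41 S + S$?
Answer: $-13075$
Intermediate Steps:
$U{\left(d,r \right)} = -6$ ($U{\left(d,r \right)} = 2 - \left(5 + 3\right) = 2 - 8 = -6$)
$u{\left(S \right)} = 3 + \frac{21 S}{2}$ ($u{\left(S \right)} = 3 + \frac{41 S + S}{4} = 3 + \frac{42 S}{4} = 3 + \frac{21 S}{2}$)
$\left(-2934 - 10081\right) + u{\left(U{\left(0,-7 \right)} \right)} = \left(-2934 - 10081\right) + \left(3 + \frac{21}{2} \left(-6\right)\right) = -13015 + \left(3 - 63\right) = -13015 - 60 = -13075$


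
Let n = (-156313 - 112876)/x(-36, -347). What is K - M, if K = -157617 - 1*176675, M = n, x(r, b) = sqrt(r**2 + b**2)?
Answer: -334292 + 269189*sqrt(121705)/121705 ≈ -3.3352e+5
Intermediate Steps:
x(r, b) = sqrt(b**2 + r**2)
n = -269189*sqrt(121705)/121705 (n = (-156313 - 112876)/(sqrt((-347)**2 + (-36)**2)) = -269189/sqrt(120409 + 1296) = -269189*sqrt(121705)/121705 ≈ -771.62)
M = -269189*sqrt(121705)/121705 ≈ -771.62
K = -334292 (K = -157617 - 176675 = -334292)
K - M = -334292 - (-269189)*sqrt(121705)/121705 = -334292 + 269189*sqrt(121705)/121705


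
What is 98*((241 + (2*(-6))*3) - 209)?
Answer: -392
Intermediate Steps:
98*((241 + (2*(-6))*3) - 209) = 98*((241 - 12*3) - 209) = 98*((241 - 36) - 209) = 98*(205 - 209) = 98*(-4) = -392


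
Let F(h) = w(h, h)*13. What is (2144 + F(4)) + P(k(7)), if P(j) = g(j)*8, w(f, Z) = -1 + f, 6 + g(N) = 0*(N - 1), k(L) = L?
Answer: 2135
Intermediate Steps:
g(N) = -6 (g(N) = -6 + 0*(N - 1) = -6 + 0*(-1 + N) = -6 + 0 = -6)
P(j) = -48 (P(j) = -6*8 = -48)
F(h) = -13 + 13*h (F(h) = (-1 + h)*13 = -13 + 13*h)
(2144 + F(4)) + P(k(7)) = (2144 + (-13 + 13*4)) - 48 = (2144 + (-13 + 52)) - 48 = (2144 + 39) - 48 = 2183 - 48 = 2135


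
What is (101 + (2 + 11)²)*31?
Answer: 8370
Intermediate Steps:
(101 + (2 + 11)²)*31 = (101 + 13²)*31 = (101 + 169)*31 = 270*31 = 8370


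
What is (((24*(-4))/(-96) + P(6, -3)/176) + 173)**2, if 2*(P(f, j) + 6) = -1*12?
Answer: 58568409/1936 ≈ 30252.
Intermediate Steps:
P(f, j) = -12 (P(f, j) = -6 + (-1*12)/2 = -6 + (1/2)*(-12) = -6 - 6 = -12)
(((24*(-4))/(-96) + P(6, -3)/176) + 173)**2 = (((24*(-4))/(-96) - 12/176) + 173)**2 = ((-96*(-1/96) - 12*1/176) + 173)**2 = ((1 - 3/44) + 173)**2 = (41/44 + 173)**2 = (7653/44)**2 = 58568409/1936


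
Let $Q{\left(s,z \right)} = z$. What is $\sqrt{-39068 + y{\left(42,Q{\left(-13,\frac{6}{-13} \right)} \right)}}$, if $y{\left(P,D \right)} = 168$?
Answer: $10 i \sqrt{389} \approx 197.23 i$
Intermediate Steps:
$\sqrt{-39068 + y{\left(42,Q{\left(-13,\frac{6}{-13} \right)} \right)}} = \sqrt{-39068 + 168} = \sqrt{-38900} = 10 i \sqrt{389}$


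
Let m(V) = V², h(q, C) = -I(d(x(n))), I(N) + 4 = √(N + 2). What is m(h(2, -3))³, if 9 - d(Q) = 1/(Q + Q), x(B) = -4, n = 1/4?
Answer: (16 - √178)⁶/4096 ≈ 0.086159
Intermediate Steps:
n = ¼ ≈ 0.25000
d(Q) = 9 - 1/(2*Q) (d(Q) = 9 - 1/(Q + Q) = 9 - 1/(2*Q))
I(N) = -4 + √(2 + N) (I(N) = -4 + √(N + 2) = -4 + √(2 + N))
h(q, C) = 4 - √178/4 (h(q, C) = -(-4 + √(2 + (9 - ½/(-4)))) = -(-4 + √(2 + (9 - ½*(-¼)))) = -(-4 + √(2 + (9 + ⅛))) = -(-4 + √(2 + 73/8)) = -(-4 + √(89/8)) = -(-4 + √178/4) = 4 - √178/4)
m(h(2, -3))³ = ((4 - √178/4)²)³ = (4 - √178/4)⁶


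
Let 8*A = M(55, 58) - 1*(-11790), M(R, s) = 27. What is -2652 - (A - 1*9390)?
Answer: 42087/8 ≈ 5260.9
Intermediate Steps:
A = 11817/8 (A = (27 - 1*(-11790))/8 = (27 + 11790)/8 = (1/8)*11817 = 11817/8 ≈ 1477.1)
-2652 - (A - 1*9390) = -2652 - (11817/8 - 1*9390) = -2652 - (11817/8 - 9390) = -2652 - 1*(-63303/8) = -2652 + 63303/8 = 42087/8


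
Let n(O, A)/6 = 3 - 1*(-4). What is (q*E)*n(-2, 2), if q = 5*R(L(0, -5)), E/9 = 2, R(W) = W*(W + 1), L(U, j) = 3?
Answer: 45360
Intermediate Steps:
R(W) = W*(1 + W)
E = 18 (E = 9*2 = 18)
n(O, A) = 42 (n(O, A) = 6*(3 - 1*(-4)) = 6*(3 + 4) = 6*7 = 42)
q = 60 (q = 5*(3*(1 + 3)) = 5*(3*4) = 5*12 = 60)
(q*E)*n(-2, 2) = (60*18)*42 = 1080*42 = 45360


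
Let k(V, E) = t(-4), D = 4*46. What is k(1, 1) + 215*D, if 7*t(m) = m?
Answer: 276916/7 ≈ 39559.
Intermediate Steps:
D = 184
t(m) = m/7
k(V, E) = -4/7 (k(V, E) = (⅐)*(-4) = -4/7)
k(1, 1) + 215*D = -4/7 + 215*184 = -4/7 + 39560 = 276916/7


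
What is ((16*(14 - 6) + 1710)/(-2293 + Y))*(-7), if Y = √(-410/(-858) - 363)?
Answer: 1808035086/322253249 + 1838*I*√66718938/322253249 ≈ 5.6106 + 0.046588*I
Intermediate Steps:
Y = I*√66718938/429 (Y = √(-410*(-1/858) - 363) = √(205/429 - 363) = √(-155522/429) = I*√66718938/429 ≈ 19.04*I)
((16*(14 - 6) + 1710)/(-2293 + Y))*(-7) = ((16*(14 - 6) + 1710)/(-2293 + I*√66718938/429))*(-7) = ((16*8 + 1710)/(-2293 + I*√66718938/429))*(-7) = ((128 + 1710)/(-2293 + I*√66718938/429))*(-7) = (1838/(-2293 + I*√66718938/429))*(-7) = -12866/(-2293 + I*√66718938/429)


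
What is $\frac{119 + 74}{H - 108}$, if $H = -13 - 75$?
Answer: $- \frac{193}{196} \approx -0.98469$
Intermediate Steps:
$H = -88$
$\frac{119 + 74}{H - 108} = \frac{119 + 74}{-88 - 108} = \frac{1}{-196} \cdot 193 = \left(- \frac{1}{196}\right) 193 = - \frac{193}{196}$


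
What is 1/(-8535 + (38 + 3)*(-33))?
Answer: -1/9888 ≈ -0.00010113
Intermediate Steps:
1/(-8535 + (38 + 3)*(-33)) = 1/(-8535 + 41*(-33)) = 1/(-8535 - 1353) = 1/(-9888) = -1/9888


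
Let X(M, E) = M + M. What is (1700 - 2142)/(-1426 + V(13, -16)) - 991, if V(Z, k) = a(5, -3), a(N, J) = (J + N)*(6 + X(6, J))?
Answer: -688524/695 ≈ -990.68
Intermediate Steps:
X(M, E) = 2*M
a(N, J) = 18*J + 18*N (a(N, J) = (J + N)*(6 + 2*6) = (J + N)*(6 + 12) = (J + N)*18 = 18*J + 18*N)
V(Z, k) = 36 (V(Z, k) = 18*(-3) + 18*5 = -54 + 90 = 36)
(1700 - 2142)/(-1426 + V(13, -16)) - 991 = (1700 - 2142)/(-1426 + 36) - 991 = -442/(-1390) - 991 = -442*(-1/1390) - 991 = 221/695 - 991 = -688524/695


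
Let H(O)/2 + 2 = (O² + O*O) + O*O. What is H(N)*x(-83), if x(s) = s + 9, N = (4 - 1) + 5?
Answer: -28120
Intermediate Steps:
N = 8 (N = 3 + 5 = 8)
x(s) = 9 + s
H(O) = -4 + 6*O² (H(O) = -4 + 2*((O² + O*O) + O*O) = -4 + 2*((O² + O²) + O²) = -4 + 2*(2*O² + O²) = -4 + 2*(3*O²) = -4 + 6*O²)
H(N)*x(-83) = (-4 + 6*8²)*(9 - 83) = (-4 + 6*64)*(-74) = (-4 + 384)*(-74) = 380*(-74) = -28120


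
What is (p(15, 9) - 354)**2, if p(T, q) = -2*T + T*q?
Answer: 62001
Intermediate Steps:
(p(15, 9) - 354)**2 = (15*(-2 + 9) - 354)**2 = (15*7 - 354)**2 = (105 - 354)**2 = (-249)**2 = 62001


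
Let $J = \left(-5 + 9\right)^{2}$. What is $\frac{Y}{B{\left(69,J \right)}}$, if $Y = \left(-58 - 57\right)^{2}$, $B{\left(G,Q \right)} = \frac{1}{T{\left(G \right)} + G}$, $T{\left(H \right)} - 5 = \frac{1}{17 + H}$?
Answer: $\frac{84177125}{86} \approx 9.788 \cdot 10^{5}$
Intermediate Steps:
$J = 16$ ($J = 4^{2} = 16$)
$T{\left(H \right)} = 5 + \frac{1}{17 + H}$
$B{\left(G,Q \right)} = \frac{1}{G + \frac{86 + 5 G}{17 + G}}$ ($B{\left(G,Q \right)} = \frac{1}{\frac{86 + 5 G}{17 + G} + G} = \frac{1}{G + \frac{86 + 5 G}{17 + G}}$)
$Y = 13225$ ($Y = \left(-115\right)^{2} = 13225$)
$\frac{Y}{B{\left(69,J \right)}} = \frac{13225}{\frac{1}{86 + 69^{2} + 22 \cdot 69} \left(17 + 69\right)} = \frac{13225}{\frac{1}{86 + 4761 + 1518} \cdot 86} = \frac{13225}{\frac{1}{6365} \cdot 86} = \frac{13225}{\frac{86}{6365}} = 13225 \cdot \frac{6365}{86} = \frac{84177125}{86}$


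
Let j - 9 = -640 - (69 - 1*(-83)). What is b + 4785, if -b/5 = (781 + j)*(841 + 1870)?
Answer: 31895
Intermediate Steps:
j = -783 (j = 9 + (-640 - (69 - 1*(-83))) = 9 + (-640 - (69 + 83)) = 9 + (-640 - 1*152) = 9 + (-640 - 152) = 9 - 792 = -783)
b = 27110 (b = -5*(781 - 783)*(841 + 1870) = -(-10)*2711 = -5*(-5422) = 27110)
b + 4785 = 27110 + 4785 = 31895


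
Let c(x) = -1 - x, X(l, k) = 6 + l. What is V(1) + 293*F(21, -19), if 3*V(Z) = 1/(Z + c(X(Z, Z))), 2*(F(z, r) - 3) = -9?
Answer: -18461/42 ≈ -439.55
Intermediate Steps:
F(z, r) = -3/2 (F(z, r) = 3 + (½)*(-9) = 3 - 9/2 = -3/2)
V(Z) = -1/21 (V(Z) = 1/(3*(Z + (-1 - (6 + Z)))) = 1/(3*(Z + (-1 + (-6 - Z)))) = 1/(3*(Z + (-7 - Z))) = (⅓)/(-7) = (⅓)*(-⅐) = -1/21)
V(1) + 293*F(21, -19) = -1/21 + 293*(-3/2) = -1/21 - 879/2 = -18461/42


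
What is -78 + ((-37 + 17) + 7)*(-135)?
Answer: 1677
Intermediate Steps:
-78 + ((-37 + 17) + 7)*(-135) = -78 + (-20 + 7)*(-135) = -78 - 13*(-135) = -78 + 1755 = 1677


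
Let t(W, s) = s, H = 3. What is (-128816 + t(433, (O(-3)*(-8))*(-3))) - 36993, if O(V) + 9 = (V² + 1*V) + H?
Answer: -165809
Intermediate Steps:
O(V) = -6 + V + V² (O(V) = -9 + ((V² + 1*V) + 3) = -9 + ((V² + V) + 3) = -9 + ((V + V²) + 3) = -9 + (3 + V + V²) = -6 + V + V²)
(-128816 + t(433, (O(-3)*(-8))*(-3))) - 36993 = (-128816 + ((-6 - 3 + (-3)²)*(-8))*(-3)) - 36993 = (-128816 + ((-6 - 3 + 9)*(-8))*(-3)) - 36993 = (-128816 + (0*(-8))*(-3)) - 36993 = (-128816 + 0*(-3)) - 36993 = (-128816 + 0) - 36993 = -128816 - 36993 = -165809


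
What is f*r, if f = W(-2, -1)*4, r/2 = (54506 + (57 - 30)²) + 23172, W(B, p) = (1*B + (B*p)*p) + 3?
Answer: -627256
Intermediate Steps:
W(B, p) = 3 + B + B*p² (W(B, p) = (B + B*p²) + 3 = 3 + B + B*p²)
r = 156814 (r = 2*((54506 + (57 - 30)²) + 23172) = 2*((54506 + 27²) + 23172) = 2*((54506 + 729) + 23172) = 2*(55235 + 23172) = 2*78407 = 156814)
f = -4 (f = (3 - 2 - 2*(-1)²)*4 = (3 - 2 - 2*1)*4 = (3 - 2 - 2)*4 = -1*4 = -4)
f*r = -4*156814 = -627256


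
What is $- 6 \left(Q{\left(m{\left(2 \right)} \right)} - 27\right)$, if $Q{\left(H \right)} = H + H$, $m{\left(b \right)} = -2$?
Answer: $186$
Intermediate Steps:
$Q{\left(H \right)} = 2 H$
$- 6 \left(Q{\left(m{\left(2 \right)} \right)} - 27\right) = - 6 \left(2 \left(-2\right) - 27\right) = - 6 \left(-4 - 27\right) = \left(-6\right) \left(-31\right) = 186$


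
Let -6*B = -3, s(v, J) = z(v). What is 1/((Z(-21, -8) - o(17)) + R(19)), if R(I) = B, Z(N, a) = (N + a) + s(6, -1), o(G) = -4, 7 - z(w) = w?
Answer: -2/47 ≈ -0.042553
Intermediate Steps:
z(w) = 7 - w
s(v, J) = 7 - v
B = 1/2 (B = -1/6*(-3) = 1/2 ≈ 0.50000)
Z(N, a) = 1 + N + a (Z(N, a) = (N + a) + (7 - 1*6) = (N + a) + (7 - 6) = (N + a) + 1 = 1 + N + a)
R(I) = 1/2
1/((Z(-21, -8) - o(17)) + R(19)) = 1/(((1 - 21 - 8) - 1*(-4)) + 1/2) = 1/((-28 + 4) + 1/2) = 1/(-24 + 1/2) = 1/(-47/2) = -2/47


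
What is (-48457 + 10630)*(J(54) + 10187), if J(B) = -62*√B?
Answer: -385343649 + 7035822*√6 ≈ -3.6811e+8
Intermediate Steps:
(-48457 + 10630)*(J(54) + 10187) = (-48457 + 10630)*(-186*√6 + 10187) = -37827*(-186*√6 + 10187) = -37827*(10187 - 186*√6) = -385343649 + 7035822*√6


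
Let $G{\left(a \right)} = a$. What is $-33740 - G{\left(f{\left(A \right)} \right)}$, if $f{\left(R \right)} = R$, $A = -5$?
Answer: $-33735$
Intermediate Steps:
$-33740 - G{\left(f{\left(A \right)} \right)} = -33740 - -5 = -33740 + 5 = -33735$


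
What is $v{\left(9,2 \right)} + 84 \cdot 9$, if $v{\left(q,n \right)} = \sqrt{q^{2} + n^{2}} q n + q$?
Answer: $765 + 18 \sqrt{85} \approx 930.95$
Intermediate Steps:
$v{\left(q,n \right)} = q + n q \sqrt{n^{2} + q^{2}}$ ($v{\left(q,n \right)} = \sqrt{n^{2} + q^{2}} q n + q = q \sqrt{n^{2} + q^{2}} n + q = n q \sqrt{n^{2} + q^{2}} + q = q + n q \sqrt{n^{2} + q^{2}}$)
$v{\left(9,2 \right)} + 84 \cdot 9 = 9 \left(1 + 2 \sqrt{2^{2} + 9^{2}}\right) + 84 \cdot 9 = 9 \left(1 + 2 \sqrt{4 + 81}\right) + 756 = 9 \left(1 + 2 \sqrt{85}\right) + 756 = \left(9 + 18 \sqrt{85}\right) + 756 = 765 + 18 \sqrt{85}$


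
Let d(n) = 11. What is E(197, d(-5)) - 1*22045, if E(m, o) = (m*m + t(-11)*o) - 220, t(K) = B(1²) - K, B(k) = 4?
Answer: 16709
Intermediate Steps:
t(K) = 4 - K
E(m, o) = -220 + m² + 15*o (E(m, o) = (m*m + (4 - 1*(-11))*o) - 220 = (m² + (4 + 11)*o) - 220 = (m² + 15*o) - 220 = -220 + m² + 15*o)
E(197, d(-5)) - 1*22045 = (-220 + 197² + 15*11) - 1*22045 = (-220 + 38809 + 165) - 22045 = 38754 - 22045 = 16709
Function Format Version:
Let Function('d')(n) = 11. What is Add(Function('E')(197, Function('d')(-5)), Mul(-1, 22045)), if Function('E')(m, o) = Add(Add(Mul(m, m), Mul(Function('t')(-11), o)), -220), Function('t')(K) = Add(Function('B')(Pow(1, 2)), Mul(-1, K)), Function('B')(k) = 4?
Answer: 16709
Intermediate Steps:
Function('t')(K) = Add(4, Mul(-1, K))
Function('E')(m, o) = Add(-220, Pow(m, 2), Mul(15, o)) (Function('E')(m, o) = Add(Add(Mul(m, m), Mul(Add(4, Mul(-1, -11)), o)), -220) = Add(Add(Pow(m, 2), Mul(Add(4, 11), o)), -220) = Add(Add(Pow(m, 2), Mul(15, o)), -220) = Add(-220, Pow(m, 2), Mul(15, o)))
Add(Function('E')(197, Function('d')(-5)), Mul(-1, 22045)) = Add(Add(-220, Pow(197, 2), Mul(15, 11)), Mul(-1, 22045)) = Add(Add(-220, 38809, 165), -22045) = Add(38754, -22045) = 16709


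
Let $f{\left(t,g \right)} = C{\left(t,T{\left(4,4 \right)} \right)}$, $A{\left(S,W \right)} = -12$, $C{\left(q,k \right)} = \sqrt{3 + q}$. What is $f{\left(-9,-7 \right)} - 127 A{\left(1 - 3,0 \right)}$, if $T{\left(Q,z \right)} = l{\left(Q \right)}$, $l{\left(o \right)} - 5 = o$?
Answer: $1524 + i \sqrt{6} \approx 1524.0 + 2.4495 i$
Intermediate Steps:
$l{\left(o \right)} = 5 + o$
$T{\left(Q,z \right)} = 5 + Q$
$f{\left(t,g \right)} = \sqrt{3 + t}$
$f{\left(-9,-7 \right)} - 127 A{\left(1 - 3,0 \right)} = \sqrt{3 - 9} - -1524 = \sqrt{-6} + 1524 = i \sqrt{6} + 1524 = 1524 + i \sqrt{6}$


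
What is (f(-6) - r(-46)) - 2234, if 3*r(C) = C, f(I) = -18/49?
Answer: -326198/147 ≈ -2219.0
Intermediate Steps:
f(I) = -18/49 (f(I) = -18*1/49 = -18/49)
r(C) = C/3
(f(-6) - r(-46)) - 2234 = (-18/49 - (-46)/3) - 2234 = (-18/49 - 1*(-46/3)) - 2234 = (-18/49 + 46/3) - 2234 = 2200/147 - 2234 = -326198/147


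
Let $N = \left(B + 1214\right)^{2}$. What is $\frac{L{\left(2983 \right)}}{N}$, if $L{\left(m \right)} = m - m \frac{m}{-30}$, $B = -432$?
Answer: $\frac{390773}{797640} \approx 0.48991$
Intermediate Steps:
$N = 611524$ ($N = \left(-432 + 1214\right)^{2} = 782^{2} = 611524$)
$L{\left(m \right)} = m + \frac{m^{2}}{30}$ ($L{\left(m \right)} = m - m m \left(- \frac{1}{30}\right) = m - m \left(- \frac{m}{30}\right) = m - - \frac{m^{2}}{30} = m + \frac{m^{2}}{30}$)
$\frac{L{\left(2983 \right)}}{N} = \frac{\frac{1}{30} \cdot 2983 \left(30 + 2983\right)}{611524} = \frac{1}{30} \cdot 2983 \cdot 3013 \cdot \frac{1}{611524} = \frac{8987779}{30} \cdot \frac{1}{611524} = \frac{390773}{797640}$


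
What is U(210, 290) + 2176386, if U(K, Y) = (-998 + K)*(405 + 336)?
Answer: 1592478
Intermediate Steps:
U(K, Y) = -739518 + 741*K (U(K, Y) = (-998 + K)*741 = -739518 + 741*K)
U(210, 290) + 2176386 = (-739518 + 741*210) + 2176386 = (-739518 + 155610) + 2176386 = -583908 + 2176386 = 1592478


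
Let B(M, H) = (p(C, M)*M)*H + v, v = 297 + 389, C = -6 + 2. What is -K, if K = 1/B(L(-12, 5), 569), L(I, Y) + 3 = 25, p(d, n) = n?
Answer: -1/276082 ≈ -3.6221e-6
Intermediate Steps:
C = -4
v = 686
L(I, Y) = 22 (L(I, Y) = -3 + 25 = 22)
B(M, H) = 686 + H*M² (B(M, H) = (M*M)*H + 686 = M²*H + 686 = H*M² + 686 = 686 + H*M²)
K = 1/276082 (K = 1/(686 + 569*22²) = 1/(686 + 569*484) = 1/(686 + 275396) = 1/276082 ≈ 3.6221e-6)
-K = -1*1/276082 = -1/276082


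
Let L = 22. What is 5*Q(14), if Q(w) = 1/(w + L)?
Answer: 5/36 ≈ 0.13889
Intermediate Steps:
Q(w) = 1/(22 + w) (Q(w) = 1/(w + 22) = 1/(22 + w))
5*Q(14) = 5/(22 + 14) = 5/36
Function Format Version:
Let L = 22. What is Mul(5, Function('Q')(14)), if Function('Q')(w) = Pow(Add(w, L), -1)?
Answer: Rational(5, 36) ≈ 0.13889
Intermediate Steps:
Function('Q')(w) = Pow(Add(22, w), -1) (Function('Q')(w) = Pow(Add(w, 22), -1) = Pow(Add(22, w), -1))
Mul(5, Function('Q')(14)) = Mul(5, Pow(Add(22, 14), -1)) = Mul(5, Pow(36, -1)) = Mul(5, Rational(1, 36)) = Rational(5, 36)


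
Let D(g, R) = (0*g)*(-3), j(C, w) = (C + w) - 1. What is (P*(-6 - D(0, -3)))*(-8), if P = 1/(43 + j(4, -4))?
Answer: 8/7 ≈ 1.1429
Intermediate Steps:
j(C, w) = -1 + C + w
P = 1/42 (P = 1/(43 + (-1 + 4 - 4)) = 1/(43 - 1) = 1/42 ≈ 0.023810)
D(g, R) = 0 (D(g, R) = 0*(-3) = 0)
(P*(-6 - D(0, -3)))*(-8) = ((-6 - 1*0)/42)*(-8) = ((-6 + 0)/42)*(-8) = ((1/42)*(-6))*(-8) = -1/7*(-8) = 8/7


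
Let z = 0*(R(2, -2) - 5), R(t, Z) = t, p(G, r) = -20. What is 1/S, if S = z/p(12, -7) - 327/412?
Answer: -412/327 ≈ -1.2599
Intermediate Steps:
z = 0 (z = 0*(2 - 5) = 0*(-3) = 0)
S = -327/412 (S = 0/(-20) - 327/412 = 0*(-1/20) - 327*1/412 = 0 - 327/412 = -327/412 ≈ -0.79369)
1/S = 1/(-327/412) = -412/327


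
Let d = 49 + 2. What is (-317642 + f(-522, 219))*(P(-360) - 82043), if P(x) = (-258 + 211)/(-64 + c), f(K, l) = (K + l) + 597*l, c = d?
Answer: 199653179424/13 ≈ 1.5358e+10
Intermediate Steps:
d = 51
c = 51
f(K, l) = K + 598*l
P(x) = 47/13 (P(x) = (-258 + 211)/(-64 + 51) = -47/(-13) = -47*(-1/13) = 47/13)
(-317642 + f(-522, 219))*(P(-360) - 82043) = (-317642 + (-522 + 598*219))*(47/13 - 82043) = (-317642 + (-522 + 130962))*(-1066512/13) = (-317642 + 130440)*(-1066512/13) = -187202*(-1066512/13) = 199653179424/13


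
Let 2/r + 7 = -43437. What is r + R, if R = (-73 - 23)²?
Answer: 200189951/21722 ≈ 9216.0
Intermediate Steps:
r = -1/21722 (r = 2/(-7 - 43437) = 2/(-43444) = 2*(-1/43444) = -1/21722 ≈ -4.6036e-5)
R = 9216 (R = (-96)² = 9216)
r + R = -1/21722 + 9216 = 200189951/21722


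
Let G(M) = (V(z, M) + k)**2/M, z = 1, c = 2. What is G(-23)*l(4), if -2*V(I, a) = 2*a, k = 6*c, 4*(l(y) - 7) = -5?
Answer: -1225/4 ≈ -306.25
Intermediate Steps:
l(y) = 23/4 (l(y) = 7 + (1/4)*(-5) = 7 - 5/4 = 23/4)
k = 12 (k = 6*2 = 12)
V(I, a) = -a
G(M) = (12 - M)**2/M (G(M) = (-M + 12)**2/M = (12 - M)**2/M)
G(-23)*l(4) = ((-12 - 23)**2/(-23))*(23/4) = -1/23*(-35)**2*(23/4) = -1/23*1225*(23/4) = -1225/23*23/4 = -1225/4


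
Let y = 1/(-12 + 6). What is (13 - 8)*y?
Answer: -5/6 ≈ -0.83333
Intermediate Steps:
y = -1/6 (y = 1/(-6) = -1/6 ≈ -0.16667)
(13 - 8)*y = (13 - 8)*(-1/6) = 5*(-1/6) = -5/6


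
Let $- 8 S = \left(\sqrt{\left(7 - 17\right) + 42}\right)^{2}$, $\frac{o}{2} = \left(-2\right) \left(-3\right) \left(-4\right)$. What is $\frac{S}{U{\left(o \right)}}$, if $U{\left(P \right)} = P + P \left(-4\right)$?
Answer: $- \frac{1}{36} \approx -0.027778$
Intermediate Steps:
$o = -48$ ($o = 2 \left(-2\right) \left(-3\right) \left(-4\right) = 2 \cdot 6 \left(-4\right) = 2 \left(-24\right) = -48$)
$S = -4$ ($S = - \frac{\left(\sqrt{\left(7 - 17\right) + 42}\right)^{2}}{8} = - \frac{\left(\sqrt{-10 + 42}\right)^{2}}{8} = - \frac{\left(\sqrt{32}\right)^{2}}{8} = - \frac{\left(4 \sqrt{2}\right)^{2}}{8} = \left(- \frac{1}{8}\right) 32 = -4$)
$U{\left(P \right)} = - 3 P$ ($U{\left(P \right)} = P - 4 P = - 3 P$)
$\frac{S}{U{\left(o \right)}} = - \frac{4}{\left(-3\right) \left(-48\right)} = - \frac{4}{144} = \left(-4\right) \frac{1}{144} = - \frac{1}{36}$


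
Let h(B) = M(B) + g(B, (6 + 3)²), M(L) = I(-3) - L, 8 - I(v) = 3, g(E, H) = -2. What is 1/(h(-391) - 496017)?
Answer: -1/495623 ≈ -2.0177e-6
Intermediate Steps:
I(v) = 5 (I(v) = 8 - 1*3 = 8 - 3 = 5)
M(L) = 5 - L
h(B) = 3 - B (h(B) = (5 - B) - 2 = 3 - B)
1/(h(-391) - 496017) = 1/((3 - 1*(-391)) - 496017) = 1/((3 + 391) - 496017) = 1/(394 - 496017) = 1/(-495623) = -1/495623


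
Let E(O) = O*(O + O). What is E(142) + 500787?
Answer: 541115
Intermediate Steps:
E(O) = 2*O² (E(O) = O*(2*O) = 2*O²)
E(142) + 500787 = 2*142² + 500787 = 2*20164 + 500787 = 40328 + 500787 = 541115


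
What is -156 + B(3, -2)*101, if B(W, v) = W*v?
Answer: -762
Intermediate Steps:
-156 + B(3, -2)*101 = -156 + (3*(-2))*101 = -156 - 6*101 = -156 - 606 = -762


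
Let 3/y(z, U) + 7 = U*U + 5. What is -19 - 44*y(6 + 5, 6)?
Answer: -389/17 ≈ -22.882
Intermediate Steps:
y(z, U) = 3/(-2 + U²) (y(z, U) = 3/(-7 + (U*U + 5)) = 3/(-7 + (U² + 5)) = 3/(-7 + (5 + U²)) = 3/(-2 + U²))
-19 - 44*y(6 + 5, 6) = -19 - 132/(-2 + 6²) = -19 - 132/(-2 + 36) = -19 - 132/34 = -19 - 44*3/34 = -19 - 66/17 = -389/17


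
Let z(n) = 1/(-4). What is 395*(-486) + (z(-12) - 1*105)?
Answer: -768301/4 ≈ -1.9208e+5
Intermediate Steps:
z(n) = -¼
395*(-486) + (z(-12) - 1*105) = 395*(-486) + (-¼ - 1*105) = -191970 + (-¼ - 105) = -191970 - 421/4 = -768301/4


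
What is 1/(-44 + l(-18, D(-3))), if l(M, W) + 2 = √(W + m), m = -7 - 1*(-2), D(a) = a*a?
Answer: -1/44 ≈ -0.022727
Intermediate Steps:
D(a) = a²
m = -5 (m = -7 + 2 = -5)
l(M, W) = -2 + √(-5 + W) (l(M, W) = -2 + √(W - 5) = -2 + √(-5 + W))
1/(-44 + l(-18, D(-3))) = 1/(-44 + (-2 + √(-5 + (-3)²))) = 1/(-44 + (-2 + √(-5 + 9))) = 1/(-44 + (-2 + √4)) = 1/(-44 + (-2 + 2)) = 1/(-44 + 0) = 1/(-44) = -1/44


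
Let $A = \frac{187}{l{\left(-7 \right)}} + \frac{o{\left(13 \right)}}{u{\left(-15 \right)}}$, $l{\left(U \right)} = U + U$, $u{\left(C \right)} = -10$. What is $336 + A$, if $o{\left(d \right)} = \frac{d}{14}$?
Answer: $\frac{6451}{20} \approx 322.55$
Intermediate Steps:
$l{\left(U \right)} = 2 U$
$o{\left(d \right)} = \frac{d}{14}$ ($o{\left(d \right)} = d \frac{1}{14} = \frac{d}{14}$)
$A = - \frac{269}{20}$ ($A = \frac{187}{2 \left(-7\right)} + \frac{\frac{1}{14} \cdot 13}{-10} = \frac{187}{-14} + \frac{13}{14} \left(- \frac{1}{10}\right) = 187 \left(- \frac{1}{14}\right) - \frac{13}{140} = - \frac{187}{14} - \frac{13}{140} = - \frac{269}{20} \approx -13.45$)
$336 + A = 336 - \frac{269}{20} = \frac{6451}{20}$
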